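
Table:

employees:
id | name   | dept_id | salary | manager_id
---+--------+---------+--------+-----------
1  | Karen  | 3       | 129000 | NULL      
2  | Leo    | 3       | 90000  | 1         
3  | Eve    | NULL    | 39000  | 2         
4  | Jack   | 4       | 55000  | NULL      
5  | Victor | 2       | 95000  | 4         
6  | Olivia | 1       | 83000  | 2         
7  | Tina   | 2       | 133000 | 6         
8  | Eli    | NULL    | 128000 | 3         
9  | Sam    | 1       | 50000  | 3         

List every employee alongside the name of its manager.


This is a self-join: employees is joined to a second copy of itself, matching each row's manager_id to another row's id. Use LEFT JOIN so rows with manager_id=NULL are kept.
  - employee 1 (Karen): manager_id=NULL -> NULL
  - employee 2 (Leo): manager_id=1 -> Karen
  - employee 3 (Eve): manager_id=2 -> Leo
  - employee 4 (Jack): manager_id=NULL -> NULL
  - employee 5 (Victor): manager_id=4 -> Jack
  - employee 6 (Olivia): manager_id=2 -> Leo
  - employee 7 (Tina): manager_id=6 -> Olivia
  - employee 8 (Eli): manager_id=3 -> Eve
  - employee 9 (Sam): manager_id=3 -> Eve

SQL:
SELECT a.name AS item, b.name AS manager
FROM employees a
LEFT JOIN employees b ON a.manager_id = b.id

Result:
item   | manager
-------+--------
Karen  | NULL   
Leo    | Karen  
Eve    | Leo    
Jack   | NULL   
Victor | Jack   
Olivia | Leo    
Tina   | Olivia 
Eli    | Eve    
Sam    | Eve    


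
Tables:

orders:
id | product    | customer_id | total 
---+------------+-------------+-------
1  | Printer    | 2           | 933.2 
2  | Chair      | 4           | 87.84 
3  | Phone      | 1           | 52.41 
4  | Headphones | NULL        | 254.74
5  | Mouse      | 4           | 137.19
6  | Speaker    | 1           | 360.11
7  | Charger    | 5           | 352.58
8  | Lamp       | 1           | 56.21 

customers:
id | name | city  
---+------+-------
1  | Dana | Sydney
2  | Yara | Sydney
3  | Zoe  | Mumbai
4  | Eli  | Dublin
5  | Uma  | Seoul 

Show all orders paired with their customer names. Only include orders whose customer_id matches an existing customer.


INNER JOIN keeps only orders rows whose customer_id matches an id in customers. Walk through each order:
  - order 1 (Printer): customer_id=2 -> matches Yara
  - order 2 (Chair): customer_id=4 -> matches Eli
  - order 3 (Phone): customer_id=1 -> matches Dana
  - order 4 (Headphones): customer_id=NULL, no match -> dropped
  - order 5 (Mouse): customer_id=4 -> matches Eli
  - order 6 (Speaker): customer_id=1 -> matches Dana
  - order 7 (Charger): customer_id=5 -> matches Uma
  - order 8 (Lamp): customer_id=1 -> matches Dana
So 1 of 8 rows is dropped.

SQL:
SELECT a.product, b.name AS customer
FROM orders a
INNER JOIN customers b ON a.customer_id = b.id

Result:
product | customer
--------+---------
Printer | Yara    
Chair   | Eli     
Phone   | Dana    
Mouse   | Eli     
Speaker | Dana    
Charger | Uma     
Lamp    | Dana    


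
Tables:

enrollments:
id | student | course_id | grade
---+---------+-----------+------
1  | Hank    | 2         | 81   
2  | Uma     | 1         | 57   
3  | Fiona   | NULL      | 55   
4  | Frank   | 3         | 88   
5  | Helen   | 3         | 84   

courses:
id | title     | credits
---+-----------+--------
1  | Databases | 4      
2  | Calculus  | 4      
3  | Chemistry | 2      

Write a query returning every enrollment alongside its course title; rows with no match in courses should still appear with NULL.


LEFT JOIN keeps every row from enrollments (the left table); where course_id has no match in courses, the course columns become NULL. Walk through each enrollment:
  - enrollment 1 (Hank): course_id=2 -> matches Calculus
  - enrollment 2 (Uma): course_id=1 -> matches Databases
  - enrollment 3 (Fiona): course_id=NULL, no match -> kept with NULL
  - enrollment 4 (Frank): course_id=3 -> matches Chemistry
  - enrollment 5 (Helen): course_id=3 -> matches Chemistry
All 5 rows appear; 1 has NULL course.

SQL:
SELECT a.student, b.title AS course
FROM enrollments a
LEFT JOIN courses b ON a.course_id = b.id

Result:
student | course   
--------+----------
Hank    | Calculus 
Uma     | Databases
Fiona   | NULL     
Frank   | Chemistry
Helen   | Chemistry


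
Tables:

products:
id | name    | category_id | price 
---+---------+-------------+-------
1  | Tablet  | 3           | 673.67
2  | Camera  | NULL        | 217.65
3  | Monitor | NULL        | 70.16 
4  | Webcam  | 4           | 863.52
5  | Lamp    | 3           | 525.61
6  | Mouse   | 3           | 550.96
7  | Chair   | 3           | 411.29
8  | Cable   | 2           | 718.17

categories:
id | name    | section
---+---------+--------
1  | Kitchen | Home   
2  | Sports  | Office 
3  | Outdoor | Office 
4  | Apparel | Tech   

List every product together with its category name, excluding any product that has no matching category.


INNER JOIN keeps only products rows whose category_id matches an id in categories. Walk through each product:
  - product 1 (Tablet): category_id=3 -> matches Outdoor
  - product 2 (Camera): category_id=NULL, no match -> dropped
  - product 3 (Monitor): category_id=NULL, no match -> dropped
  - product 4 (Webcam): category_id=4 -> matches Apparel
  - product 5 (Lamp): category_id=3 -> matches Outdoor
  - product 6 (Mouse): category_id=3 -> matches Outdoor
  - product 7 (Chair): category_id=3 -> matches Outdoor
  - product 8 (Cable): category_id=2 -> matches Sports
So 2 of 8 rows are dropped.

SQL:
SELECT a.name, b.name AS category
FROM products a
INNER JOIN categories b ON a.category_id = b.id

Result:
name   | category
-------+---------
Tablet | Outdoor 
Webcam | Apparel 
Lamp   | Outdoor 
Mouse  | Outdoor 
Chair  | Outdoor 
Cable  | Sports  


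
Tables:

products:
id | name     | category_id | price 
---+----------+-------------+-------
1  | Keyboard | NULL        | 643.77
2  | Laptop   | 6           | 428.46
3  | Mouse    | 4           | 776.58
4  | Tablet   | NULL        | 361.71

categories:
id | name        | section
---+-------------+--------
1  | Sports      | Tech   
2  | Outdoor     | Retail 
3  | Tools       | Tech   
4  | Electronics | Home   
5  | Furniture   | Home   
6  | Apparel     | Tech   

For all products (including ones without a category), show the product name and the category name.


LEFT JOIN keeps every row from products (the left table); where category_id has no match in categories, the category columns become NULL. Walk through each product:
  - product 1 (Keyboard): category_id=NULL, no match -> kept with NULL
  - product 2 (Laptop): category_id=6 -> matches Apparel
  - product 3 (Mouse): category_id=4 -> matches Electronics
  - product 4 (Tablet): category_id=NULL, no match -> kept with NULL
All 4 rows appear; 2 have NULL category.

SQL:
SELECT a.name, b.name AS category
FROM products a
LEFT JOIN categories b ON a.category_id = b.id

Result:
name     | category   
---------+------------
Keyboard | NULL       
Laptop   | Apparel    
Mouse    | Electronics
Tablet   | NULL       


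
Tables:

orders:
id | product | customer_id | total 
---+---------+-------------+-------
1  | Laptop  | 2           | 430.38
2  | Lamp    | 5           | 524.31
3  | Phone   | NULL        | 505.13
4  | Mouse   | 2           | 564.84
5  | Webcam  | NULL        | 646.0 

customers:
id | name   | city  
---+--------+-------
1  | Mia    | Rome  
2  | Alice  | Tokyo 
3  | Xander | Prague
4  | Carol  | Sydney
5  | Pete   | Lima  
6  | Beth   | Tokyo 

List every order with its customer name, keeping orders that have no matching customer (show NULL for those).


LEFT JOIN keeps every row from orders (the left table); where customer_id has no match in customers, the customer columns become NULL. Walk through each order:
  - order 1 (Laptop): customer_id=2 -> matches Alice
  - order 2 (Lamp): customer_id=5 -> matches Pete
  - order 3 (Phone): customer_id=NULL, no match -> kept with NULL
  - order 4 (Mouse): customer_id=2 -> matches Alice
  - order 5 (Webcam): customer_id=NULL, no match -> kept with NULL
All 5 rows appear; 2 have NULL customer.

SQL:
SELECT a.product, b.name AS customer
FROM orders a
LEFT JOIN customers b ON a.customer_id = b.id

Result:
product | customer
--------+---------
Laptop  | Alice   
Lamp    | Pete    
Phone   | NULL    
Mouse   | Alice   
Webcam  | NULL    


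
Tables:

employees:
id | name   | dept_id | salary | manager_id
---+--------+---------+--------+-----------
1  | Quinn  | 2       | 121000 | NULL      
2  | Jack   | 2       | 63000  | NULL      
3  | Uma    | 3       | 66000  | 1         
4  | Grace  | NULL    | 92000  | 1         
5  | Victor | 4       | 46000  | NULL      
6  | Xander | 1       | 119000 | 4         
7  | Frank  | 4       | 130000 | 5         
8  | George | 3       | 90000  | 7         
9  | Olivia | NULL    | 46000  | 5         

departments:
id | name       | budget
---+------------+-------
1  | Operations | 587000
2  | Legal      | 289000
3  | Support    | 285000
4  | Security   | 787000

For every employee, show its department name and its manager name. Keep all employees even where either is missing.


Two LEFT JOINs from the same base table employees: one to departments via dept_id, one to employees itself via manager_id. Both are LEFT so every employee is preserved.
Match against departments:
  - employee 1 (Quinn): dept_id=2 -> matches Legal
  - employee 2 (Jack): dept_id=2 -> matches Legal
  - employee 3 (Uma): dept_id=3 -> matches Support
  - employee 4 (Grace): dept_id=NULL, no match -> kept with NULL
  - employee 5 (Victor): dept_id=4 -> matches Security
  - employee 6 (Xander): dept_id=1 -> matches Operations
  - employee 7 (Frank): dept_id=4 -> matches Security
  - employee 8 (George): dept_id=3 -> matches Support
  - employee 9 (Olivia): dept_id=NULL, no match -> kept with NULL
Match against employees (self):
  - employee 1 (Quinn): manager_id=NULL -> NULL
  - employee 2 (Jack): manager_id=NULL -> NULL
  - employee 3 (Uma): manager_id=1 -> Quinn
  - employee 4 (Grace): manager_id=1 -> Quinn
  - employee 5 (Victor): manager_id=NULL -> NULL
  - employee 6 (Xander): manager_id=4 -> Grace
  - employee 7 (Frank): manager_id=5 -> Victor
  - employee 8 (George): manager_id=7 -> Frank
  - employee 9 (Olivia): manager_id=5 -> Victor

SQL:
SELECT a.name, b.name AS department, c.name AS manager
FROM employees a
LEFT JOIN departments b ON a.dept_id = b.id
LEFT JOIN employees c ON a.manager_id = c.id

Result:
name   | department | manager
-------+------------+--------
Quinn  | Legal      | NULL   
Jack   | Legal      | NULL   
Uma    | Support    | Quinn  
Grace  | NULL       | Quinn  
Victor | Security   | NULL   
Xander | Operations | Grace  
Frank  | Security   | Victor 
George | Support    | Frank  
Olivia | NULL       | Victor 


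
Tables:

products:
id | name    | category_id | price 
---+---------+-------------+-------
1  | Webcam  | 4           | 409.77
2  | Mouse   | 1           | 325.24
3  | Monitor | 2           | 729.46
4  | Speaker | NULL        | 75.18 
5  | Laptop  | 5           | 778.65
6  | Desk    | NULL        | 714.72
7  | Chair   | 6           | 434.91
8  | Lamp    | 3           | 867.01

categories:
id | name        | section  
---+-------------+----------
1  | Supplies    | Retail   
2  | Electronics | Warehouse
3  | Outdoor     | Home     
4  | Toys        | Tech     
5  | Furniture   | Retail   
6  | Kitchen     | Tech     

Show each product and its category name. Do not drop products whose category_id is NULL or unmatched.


LEFT JOIN keeps every row from products (the left table); where category_id has no match in categories, the category columns become NULL. Walk through each product:
  - product 1 (Webcam): category_id=4 -> matches Toys
  - product 2 (Mouse): category_id=1 -> matches Supplies
  - product 3 (Monitor): category_id=2 -> matches Electronics
  - product 4 (Speaker): category_id=NULL, no match -> kept with NULL
  - product 5 (Laptop): category_id=5 -> matches Furniture
  - product 6 (Desk): category_id=NULL, no match -> kept with NULL
  - product 7 (Chair): category_id=6 -> matches Kitchen
  - product 8 (Lamp): category_id=3 -> matches Outdoor
All 8 rows appear; 2 have NULL category.

SQL:
SELECT a.name, b.name AS category
FROM products a
LEFT JOIN categories b ON a.category_id = b.id

Result:
name    | category   
--------+------------
Webcam  | Toys       
Mouse   | Supplies   
Monitor | Electronics
Speaker | NULL       
Laptop  | Furniture  
Desk    | NULL       
Chair   | Kitchen    
Lamp    | Outdoor    


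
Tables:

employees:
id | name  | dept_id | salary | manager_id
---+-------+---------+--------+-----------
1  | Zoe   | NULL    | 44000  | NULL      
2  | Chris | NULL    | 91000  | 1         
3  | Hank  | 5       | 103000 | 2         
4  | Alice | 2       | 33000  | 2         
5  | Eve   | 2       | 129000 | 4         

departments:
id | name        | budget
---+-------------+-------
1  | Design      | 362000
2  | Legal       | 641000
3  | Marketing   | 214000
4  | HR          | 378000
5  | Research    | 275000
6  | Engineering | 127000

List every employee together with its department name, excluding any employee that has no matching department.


INNER JOIN keeps only employees rows whose dept_id matches an id in departments. Walk through each employee:
  - employee 1 (Zoe): dept_id=NULL, no match -> dropped
  - employee 2 (Chris): dept_id=NULL, no match -> dropped
  - employee 3 (Hank): dept_id=5 -> matches Research
  - employee 4 (Alice): dept_id=2 -> matches Legal
  - employee 5 (Eve): dept_id=2 -> matches Legal
So 2 of 5 rows are dropped.

SQL:
SELECT a.name, b.name AS department
FROM employees a
INNER JOIN departments b ON a.dept_id = b.id

Result:
name  | department
------+-----------
Hank  | Research  
Alice | Legal     
Eve   | Legal     


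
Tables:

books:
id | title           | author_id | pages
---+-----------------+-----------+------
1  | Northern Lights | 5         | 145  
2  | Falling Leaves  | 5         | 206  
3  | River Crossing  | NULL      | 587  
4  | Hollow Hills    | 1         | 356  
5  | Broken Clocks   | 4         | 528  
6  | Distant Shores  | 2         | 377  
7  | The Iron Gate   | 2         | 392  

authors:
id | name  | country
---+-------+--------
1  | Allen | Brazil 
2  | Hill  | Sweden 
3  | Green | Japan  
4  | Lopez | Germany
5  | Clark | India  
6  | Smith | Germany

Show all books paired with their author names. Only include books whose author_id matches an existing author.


INNER JOIN keeps only books rows whose author_id matches an id in authors. Walk through each book:
  - book 1 (Northern Lights): author_id=5 -> matches Clark
  - book 2 (Falling Leaves): author_id=5 -> matches Clark
  - book 3 (River Crossing): author_id=NULL, no match -> dropped
  - book 4 (Hollow Hills): author_id=1 -> matches Allen
  - book 5 (Broken Clocks): author_id=4 -> matches Lopez
  - book 6 (Distant Shores): author_id=2 -> matches Hill
  - book 7 (The Iron Gate): author_id=2 -> matches Hill
So 1 of 7 rows is dropped.

SQL:
SELECT a.title, b.name AS author
FROM books a
INNER JOIN authors b ON a.author_id = b.id

Result:
title           | author
----------------+-------
Northern Lights | Clark 
Falling Leaves  | Clark 
Hollow Hills    | Allen 
Broken Clocks   | Lopez 
Distant Shores  | Hill  
The Iron Gate   | Hill  


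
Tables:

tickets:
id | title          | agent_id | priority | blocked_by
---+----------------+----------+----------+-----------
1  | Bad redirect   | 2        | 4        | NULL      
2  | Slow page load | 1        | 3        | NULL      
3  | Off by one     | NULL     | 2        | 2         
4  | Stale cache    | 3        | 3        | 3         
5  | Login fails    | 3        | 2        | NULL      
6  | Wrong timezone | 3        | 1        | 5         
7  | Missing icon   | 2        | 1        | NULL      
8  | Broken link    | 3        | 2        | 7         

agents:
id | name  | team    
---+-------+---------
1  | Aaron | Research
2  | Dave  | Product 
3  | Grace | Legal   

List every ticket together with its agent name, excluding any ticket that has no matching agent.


INNER JOIN keeps only tickets rows whose agent_id matches an id in agents. Walk through each ticket:
  - ticket 1 (Bad redirect): agent_id=2 -> matches Dave
  - ticket 2 (Slow page load): agent_id=1 -> matches Aaron
  - ticket 3 (Off by one): agent_id=NULL, no match -> dropped
  - ticket 4 (Stale cache): agent_id=3 -> matches Grace
  - ticket 5 (Login fails): agent_id=3 -> matches Grace
  - ticket 6 (Wrong timezone): agent_id=3 -> matches Grace
  - ticket 7 (Missing icon): agent_id=2 -> matches Dave
  - ticket 8 (Broken link): agent_id=3 -> matches Grace
So 1 of 8 rows is dropped.

SQL:
SELECT a.title, b.name AS agent
FROM tickets a
INNER JOIN agents b ON a.agent_id = b.id

Result:
title          | agent
---------------+------
Bad redirect   | Dave 
Slow page load | Aaron
Stale cache    | Grace
Login fails    | Grace
Wrong timezone | Grace
Missing icon   | Dave 
Broken link    | Grace


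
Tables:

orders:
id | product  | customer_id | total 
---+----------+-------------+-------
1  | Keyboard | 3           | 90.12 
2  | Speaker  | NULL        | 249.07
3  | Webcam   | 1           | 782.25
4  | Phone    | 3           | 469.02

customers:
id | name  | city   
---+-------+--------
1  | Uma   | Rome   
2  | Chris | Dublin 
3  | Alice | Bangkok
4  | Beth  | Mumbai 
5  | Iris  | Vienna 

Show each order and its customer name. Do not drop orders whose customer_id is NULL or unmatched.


LEFT JOIN keeps every row from orders (the left table); where customer_id has no match in customers, the customer columns become NULL. Walk through each order:
  - order 1 (Keyboard): customer_id=3 -> matches Alice
  - order 2 (Speaker): customer_id=NULL, no match -> kept with NULL
  - order 3 (Webcam): customer_id=1 -> matches Uma
  - order 4 (Phone): customer_id=3 -> matches Alice
All 4 rows appear; 1 has NULL customer.

SQL:
SELECT a.product, b.name AS customer
FROM orders a
LEFT JOIN customers b ON a.customer_id = b.id

Result:
product  | customer
---------+---------
Keyboard | Alice   
Speaker  | NULL    
Webcam   | Uma     
Phone    | Alice   


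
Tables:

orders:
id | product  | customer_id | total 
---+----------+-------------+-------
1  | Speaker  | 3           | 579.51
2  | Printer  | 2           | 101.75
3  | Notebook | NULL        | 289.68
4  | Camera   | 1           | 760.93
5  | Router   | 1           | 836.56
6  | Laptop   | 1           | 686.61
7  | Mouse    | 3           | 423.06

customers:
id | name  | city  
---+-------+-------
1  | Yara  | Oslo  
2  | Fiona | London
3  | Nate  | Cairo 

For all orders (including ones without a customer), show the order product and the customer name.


LEFT JOIN keeps every row from orders (the left table); where customer_id has no match in customers, the customer columns become NULL. Walk through each order:
  - order 1 (Speaker): customer_id=3 -> matches Nate
  - order 2 (Printer): customer_id=2 -> matches Fiona
  - order 3 (Notebook): customer_id=NULL, no match -> kept with NULL
  - order 4 (Camera): customer_id=1 -> matches Yara
  - order 5 (Router): customer_id=1 -> matches Yara
  - order 6 (Laptop): customer_id=1 -> matches Yara
  - order 7 (Mouse): customer_id=3 -> matches Nate
All 7 rows appear; 1 has NULL customer.

SQL:
SELECT a.product, b.name AS customer
FROM orders a
LEFT JOIN customers b ON a.customer_id = b.id

Result:
product  | customer
---------+---------
Speaker  | Nate    
Printer  | Fiona   
Notebook | NULL    
Camera   | Yara    
Router   | Yara    
Laptop   | Yara    
Mouse    | Nate    


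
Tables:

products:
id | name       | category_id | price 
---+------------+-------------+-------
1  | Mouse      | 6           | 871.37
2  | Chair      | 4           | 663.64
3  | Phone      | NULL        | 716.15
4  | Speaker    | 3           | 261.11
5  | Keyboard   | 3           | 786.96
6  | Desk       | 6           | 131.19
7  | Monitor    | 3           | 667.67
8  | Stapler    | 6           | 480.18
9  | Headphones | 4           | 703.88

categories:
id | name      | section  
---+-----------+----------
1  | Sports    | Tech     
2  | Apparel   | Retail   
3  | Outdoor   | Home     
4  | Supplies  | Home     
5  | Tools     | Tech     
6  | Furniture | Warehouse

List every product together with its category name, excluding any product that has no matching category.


INNER JOIN keeps only products rows whose category_id matches an id in categories. Walk through each product:
  - product 1 (Mouse): category_id=6 -> matches Furniture
  - product 2 (Chair): category_id=4 -> matches Supplies
  - product 3 (Phone): category_id=NULL, no match -> dropped
  - product 4 (Speaker): category_id=3 -> matches Outdoor
  - product 5 (Keyboard): category_id=3 -> matches Outdoor
  - product 6 (Desk): category_id=6 -> matches Furniture
  - product 7 (Monitor): category_id=3 -> matches Outdoor
  - product 8 (Stapler): category_id=6 -> matches Furniture
  - product 9 (Headphones): category_id=4 -> matches Supplies
So 1 of 9 rows is dropped.

SQL:
SELECT a.name, b.name AS category
FROM products a
INNER JOIN categories b ON a.category_id = b.id

Result:
name       | category 
-----------+----------
Mouse      | Furniture
Chair      | Supplies 
Speaker    | Outdoor  
Keyboard   | Outdoor  
Desk       | Furniture
Monitor    | Outdoor  
Stapler    | Furniture
Headphones | Supplies 


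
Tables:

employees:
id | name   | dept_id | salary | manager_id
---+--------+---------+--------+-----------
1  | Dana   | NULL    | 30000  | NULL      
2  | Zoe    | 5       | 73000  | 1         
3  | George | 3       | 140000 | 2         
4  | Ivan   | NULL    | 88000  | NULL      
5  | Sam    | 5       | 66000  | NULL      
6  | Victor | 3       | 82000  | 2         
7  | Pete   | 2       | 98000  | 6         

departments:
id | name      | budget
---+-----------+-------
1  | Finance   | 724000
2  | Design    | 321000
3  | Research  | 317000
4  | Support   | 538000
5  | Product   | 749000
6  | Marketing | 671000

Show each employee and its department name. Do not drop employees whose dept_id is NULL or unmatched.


LEFT JOIN keeps every row from employees (the left table); where dept_id has no match in departments, the department columns become NULL. Walk through each employee:
  - employee 1 (Dana): dept_id=NULL, no match -> kept with NULL
  - employee 2 (Zoe): dept_id=5 -> matches Product
  - employee 3 (George): dept_id=3 -> matches Research
  - employee 4 (Ivan): dept_id=NULL, no match -> kept with NULL
  - employee 5 (Sam): dept_id=5 -> matches Product
  - employee 6 (Victor): dept_id=3 -> matches Research
  - employee 7 (Pete): dept_id=2 -> matches Design
All 7 rows appear; 2 have NULL department.

SQL:
SELECT a.name, b.name AS department
FROM employees a
LEFT JOIN departments b ON a.dept_id = b.id

Result:
name   | department
-------+-----------
Dana   | NULL      
Zoe    | Product   
George | Research  
Ivan   | NULL      
Sam    | Product   
Victor | Research  
Pete   | Design    


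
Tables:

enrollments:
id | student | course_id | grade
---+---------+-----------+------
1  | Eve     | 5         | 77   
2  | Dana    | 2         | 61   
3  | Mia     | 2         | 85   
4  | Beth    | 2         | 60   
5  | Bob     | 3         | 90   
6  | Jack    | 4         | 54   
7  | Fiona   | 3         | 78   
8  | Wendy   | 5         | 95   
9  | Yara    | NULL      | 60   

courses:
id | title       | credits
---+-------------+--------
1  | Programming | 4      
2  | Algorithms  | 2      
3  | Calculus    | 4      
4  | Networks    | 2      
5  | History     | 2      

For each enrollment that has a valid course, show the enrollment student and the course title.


INNER JOIN keeps only enrollments rows whose course_id matches an id in courses. Walk through each enrollment:
  - enrollment 1 (Eve): course_id=5 -> matches History
  - enrollment 2 (Dana): course_id=2 -> matches Algorithms
  - enrollment 3 (Mia): course_id=2 -> matches Algorithms
  - enrollment 4 (Beth): course_id=2 -> matches Algorithms
  - enrollment 5 (Bob): course_id=3 -> matches Calculus
  - enrollment 6 (Jack): course_id=4 -> matches Networks
  - enrollment 7 (Fiona): course_id=3 -> matches Calculus
  - enrollment 8 (Wendy): course_id=5 -> matches History
  - enrollment 9 (Yara): course_id=NULL, no match -> dropped
So 1 of 9 rows is dropped.

SQL:
SELECT a.student, b.title AS course
FROM enrollments a
INNER JOIN courses b ON a.course_id = b.id

Result:
student | course    
--------+-----------
Eve     | History   
Dana    | Algorithms
Mia     | Algorithms
Beth    | Algorithms
Bob     | Calculus  
Jack    | Networks  
Fiona   | Calculus  
Wendy   | History   


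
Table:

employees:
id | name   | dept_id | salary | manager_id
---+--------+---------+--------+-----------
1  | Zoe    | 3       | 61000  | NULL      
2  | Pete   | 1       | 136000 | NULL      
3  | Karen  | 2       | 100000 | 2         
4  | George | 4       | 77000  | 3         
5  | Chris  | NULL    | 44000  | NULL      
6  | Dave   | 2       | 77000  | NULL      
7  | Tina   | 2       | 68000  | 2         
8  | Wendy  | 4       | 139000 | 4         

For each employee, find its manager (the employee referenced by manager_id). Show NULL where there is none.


This is a self-join: employees is joined to a second copy of itself, matching each row's manager_id to another row's id. Use LEFT JOIN so rows with manager_id=NULL are kept.
  - employee 1 (Zoe): manager_id=NULL -> NULL
  - employee 2 (Pete): manager_id=NULL -> NULL
  - employee 3 (Karen): manager_id=2 -> Pete
  - employee 4 (George): manager_id=3 -> Karen
  - employee 5 (Chris): manager_id=NULL -> NULL
  - employee 6 (Dave): manager_id=NULL -> NULL
  - employee 7 (Tina): manager_id=2 -> Pete
  - employee 8 (Wendy): manager_id=4 -> George

SQL:
SELECT a.name AS item, b.name AS manager
FROM employees a
LEFT JOIN employees b ON a.manager_id = b.id

Result:
item   | manager
-------+--------
Zoe    | NULL   
Pete   | NULL   
Karen  | Pete   
George | Karen  
Chris  | NULL   
Dave   | NULL   
Tina   | Pete   
Wendy  | George 


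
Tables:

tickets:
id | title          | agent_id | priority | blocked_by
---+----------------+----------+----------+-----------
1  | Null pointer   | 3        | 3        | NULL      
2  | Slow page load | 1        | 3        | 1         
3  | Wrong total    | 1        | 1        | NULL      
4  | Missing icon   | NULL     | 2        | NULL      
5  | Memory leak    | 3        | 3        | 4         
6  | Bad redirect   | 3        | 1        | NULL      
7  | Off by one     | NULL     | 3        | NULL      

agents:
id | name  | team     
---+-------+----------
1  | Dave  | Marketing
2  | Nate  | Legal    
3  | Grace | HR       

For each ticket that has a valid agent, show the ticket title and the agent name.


INNER JOIN keeps only tickets rows whose agent_id matches an id in agents. Walk through each ticket:
  - ticket 1 (Null pointer): agent_id=3 -> matches Grace
  - ticket 2 (Slow page load): agent_id=1 -> matches Dave
  - ticket 3 (Wrong total): agent_id=1 -> matches Dave
  - ticket 4 (Missing icon): agent_id=NULL, no match -> dropped
  - ticket 5 (Memory leak): agent_id=3 -> matches Grace
  - ticket 6 (Bad redirect): agent_id=3 -> matches Grace
  - ticket 7 (Off by one): agent_id=NULL, no match -> dropped
So 2 of 7 rows are dropped.

SQL:
SELECT a.title, b.name AS agent
FROM tickets a
INNER JOIN agents b ON a.agent_id = b.id

Result:
title          | agent
---------------+------
Null pointer   | Grace
Slow page load | Dave 
Wrong total    | Dave 
Memory leak    | Grace
Bad redirect   | Grace


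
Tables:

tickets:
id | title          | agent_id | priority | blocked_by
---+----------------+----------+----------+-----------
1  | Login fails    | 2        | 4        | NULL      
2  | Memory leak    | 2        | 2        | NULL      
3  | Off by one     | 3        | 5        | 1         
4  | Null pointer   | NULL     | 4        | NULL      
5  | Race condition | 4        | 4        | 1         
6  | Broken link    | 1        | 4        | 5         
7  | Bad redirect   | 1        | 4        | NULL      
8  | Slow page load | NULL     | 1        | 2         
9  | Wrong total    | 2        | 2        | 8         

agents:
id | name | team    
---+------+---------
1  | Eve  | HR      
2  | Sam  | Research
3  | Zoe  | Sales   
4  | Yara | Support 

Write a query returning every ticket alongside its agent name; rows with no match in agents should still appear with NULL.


LEFT JOIN keeps every row from tickets (the left table); where agent_id has no match in agents, the agent columns become NULL. Walk through each ticket:
  - ticket 1 (Login fails): agent_id=2 -> matches Sam
  - ticket 2 (Memory leak): agent_id=2 -> matches Sam
  - ticket 3 (Off by one): agent_id=3 -> matches Zoe
  - ticket 4 (Null pointer): agent_id=NULL, no match -> kept with NULL
  - ticket 5 (Race condition): agent_id=4 -> matches Yara
  - ticket 6 (Broken link): agent_id=1 -> matches Eve
  - ticket 7 (Bad redirect): agent_id=1 -> matches Eve
  - ticket 8 (Slow page load): agent_id=NULL, no match -> kept with NULL
  - ticket 9 (Wrong total): agent_id=2 -> matches Sam
All 9 rows appear; 2 have NULL agent.

SQL:
SELECT a.title, b.name AS agent
FROM tickets a
LEFT JOIN agents b ON a.agent_id = b.id

Result:
title          | agent
---------------+------
Login fails    | Sam  
Memory leak    | Sam  
Off by one     | Zoe  
Null pointer   | NULL 
Race condition | Yara 
Broken link    | Eve  
Bad redirect   | Eve  
Slow page load | NULL 
Wrong total    | Sam  


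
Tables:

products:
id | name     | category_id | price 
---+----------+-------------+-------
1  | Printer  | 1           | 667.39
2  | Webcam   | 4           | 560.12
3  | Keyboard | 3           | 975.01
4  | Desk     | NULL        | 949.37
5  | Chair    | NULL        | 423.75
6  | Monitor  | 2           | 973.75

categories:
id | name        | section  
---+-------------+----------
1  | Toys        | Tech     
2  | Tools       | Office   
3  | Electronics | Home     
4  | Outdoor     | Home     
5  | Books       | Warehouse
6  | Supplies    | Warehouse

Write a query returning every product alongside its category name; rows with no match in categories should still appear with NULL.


LEFT JOIN keeps every row from products (the left table); where category_id has no match in categories, the category columns become NULL. Walk through each product:
  - product 1 (Printer): category_id=1 -> matches Toys
  - product 2 (Webcam): category_id=4 -> matches Outdoor
  - product 3 (Keyboard): category_id=3 -> matches Electronics
  - product 4 (Desk): category_id=NULL, no match -> kept with NULL
  - product 5 (Chair): category_id=NULL, no match -> kept with NULL
  - product 6 (Monitor): category_id=2 -> matches Tools
All 6 rows appear; 2 have NULL category.

SQL:
SELECT a.name, b.name AS category
FROM products a
LEFT JOIN categories b ON a.category_id = b.id

Result:
name     | category   
---------+------------
Printer  | Toys       
Webcam   | Outdoor    
Keyboard | Electronics
Desk     | NULL       
Chair    | NULL       
Monitor  | Tools      


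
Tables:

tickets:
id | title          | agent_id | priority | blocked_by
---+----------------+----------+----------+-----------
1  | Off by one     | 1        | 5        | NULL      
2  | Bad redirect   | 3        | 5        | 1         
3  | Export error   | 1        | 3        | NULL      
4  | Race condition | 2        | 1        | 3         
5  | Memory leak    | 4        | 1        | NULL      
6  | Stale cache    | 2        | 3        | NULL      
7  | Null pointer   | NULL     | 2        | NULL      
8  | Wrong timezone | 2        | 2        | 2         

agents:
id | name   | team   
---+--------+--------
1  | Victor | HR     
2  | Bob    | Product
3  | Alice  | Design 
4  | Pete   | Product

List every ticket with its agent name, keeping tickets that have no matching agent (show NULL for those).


LEFT JOIN keeps every row from tickets (the left table); where agent_id has no match in agents, the agent columns become NULL. Walk through each ticket:
  - ticket 1 (Off by one): agent_id=1 -> matches Victor
  - ticket 2 (Bad redirect): agent_id=3 -> matches Alice
  - ticket 3 (Export error): agent_id=1 -> matches Victor
  - ticket 4 (Race condition): agent_id=2 -> matches Bob
  - ticket 5 (Memory leak): agent_id=4 -> matches Pete
  - ticket 6 (Stale cache): agent_id=2 -> matches Bob
  - ticket 7 (Null pointer): agent_id=NULL, no match -> kept with NULL
  - ticket 8 (Wrong timezone): agent_id=2 -> matches Bob
All 8 rows appear; 1 has NULL agent.

SQL:
SELECT a.title, b.name AS agent
FROM tickets a
LEFT JOIN agents b ON a.agent_id = b.id

Result:
title          | agent 
---------------+-------
Off by one     | Victor
Bad redirect   | Alice 
Export error   | Victor
Race condition | Bob   
Memory leak    | Pete  
Stale cache    | Bob   
Null pointer   | NULL  
Wrong timezone | Bob   


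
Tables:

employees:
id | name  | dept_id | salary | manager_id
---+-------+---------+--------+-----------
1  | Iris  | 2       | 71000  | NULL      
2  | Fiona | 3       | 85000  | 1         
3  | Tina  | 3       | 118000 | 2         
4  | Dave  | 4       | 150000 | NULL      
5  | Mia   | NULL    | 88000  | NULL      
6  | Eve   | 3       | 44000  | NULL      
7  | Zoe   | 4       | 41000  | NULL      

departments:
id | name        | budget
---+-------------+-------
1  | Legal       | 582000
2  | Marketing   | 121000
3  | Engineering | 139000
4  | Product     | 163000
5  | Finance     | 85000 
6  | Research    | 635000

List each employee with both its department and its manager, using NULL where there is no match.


Two LEFT JOINs from the same base table employees: one to departments via dept_id, one to employees itself via manager_id. Both are LEFT so every employee is preserved.
Match against departments:
  - employee 1 (Iris): dept_id=2 -> matches Marketing
  - employee 2 (Fiona): dept_id=3 -> matches Engineering
  - employee 3 (Tina): dept_id=3 -> matches Engineering
  - employee 4 (Dave): dept_id=4 -> matches Product
  - employee 5 (Mia): dept_id=NULL, no match -> kept with NULL
  - employee 6 (Eve): dept_id=3 -> matches Engineering
  - employee 7 (Zoe): dept_id=4 -> matches Product
Match against employees (self):
  - employee 1 (Iris): manager_id=NULL -> NULL
  - employee 2 (Fiona): manager_id=1 -> Iris
  - employee 3 (Tina): manager_id=2 -> Fiona
  - employee 4 (Dave): manager_id=NULL -> NULL
  - employee 5 (Mia): manager_id=NULL -> NULL
  - employee 6 (Eve): manager_id=NULL -> NULL
  - employee 7 (Zoe): manager_id=NULL -> NULL

SQL:
SELECT a.name, b.name AS department, c.name AS manager
FROM employees a
LEFT JOIN departments b ON a.dept_id = b.id
LEFT JOIN employees c ON a.manager_id = c.id

Result:
name  | department  | manager
------+-------------+--------
Iris  | Marketing   | NULL   
Fiona | Engineering | Iris   
Tina  | Engineering | Fiona  
Dave  | Product     | NULL   
Mia   | NULL        | NULL   
Eve   | Engineering | NULL   
Zoe   | Product     | NULL   


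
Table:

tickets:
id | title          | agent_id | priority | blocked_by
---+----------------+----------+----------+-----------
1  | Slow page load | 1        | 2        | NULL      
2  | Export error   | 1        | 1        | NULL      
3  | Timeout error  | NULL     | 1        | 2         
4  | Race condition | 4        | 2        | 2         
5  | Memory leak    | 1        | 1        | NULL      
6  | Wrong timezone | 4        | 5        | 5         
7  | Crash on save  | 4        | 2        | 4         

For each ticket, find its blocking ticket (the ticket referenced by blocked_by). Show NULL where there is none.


This is a self-join: tickets is joined to a second copy of itself, matching each row's blocked_by to another row's id. Use LEFT JOIN so rows with blocked_by=NULL are kept.
  - ticket 1 (Slow page load): blocked_by=NULL -> NULL
  - ticket 2 (Export error): blocked_by=NULL -> NULL
  - ticket 3 (Timeout error): blocked_by=2 -> Export error
  - ticket 4 (Race condition): blocked_by=2 -> Export error
  - ticket 5 (Memory leak): blocked_by=NULL -> NULL
  - ticket 6 (Wrong timezone): blocked_by=5 -> Memory leak
  - ticket 7 (Crash on save): blocked_by=4 -> Race condition

SQL:
SELECT a.title AS item, b.title AS blocked_by
FROM tickets a
LEFT JOIN tickets b ON a.blocked_by = b.id

Result:
item           | blocked_by    
---------------+---------------
Slow page load | NULL          
Export error   | NULL          
Timeout error  | Export error  
Race condition | Export error  
Memory leak    | NULL          
Wrong timezone | Memory leak   
Crash on save  | Race condition


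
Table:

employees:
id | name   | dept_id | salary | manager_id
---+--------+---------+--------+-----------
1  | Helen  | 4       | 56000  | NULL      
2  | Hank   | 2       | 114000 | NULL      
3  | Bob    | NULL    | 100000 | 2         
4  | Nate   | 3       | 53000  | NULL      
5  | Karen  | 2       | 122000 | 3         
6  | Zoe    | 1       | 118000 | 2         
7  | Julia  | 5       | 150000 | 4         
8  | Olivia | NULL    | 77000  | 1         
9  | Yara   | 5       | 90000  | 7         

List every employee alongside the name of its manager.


This is a self-join: employees is joined to a second copy of itself, matching each row's manager_id to another row's id. Use LEFT JOIN so rows with manager_id=NULL are kept.
  - employee 1 (Helen): manager_id=NULL -> NULL
  - employee 2 (Hank): manager_id=NULL -> NULL
  - employee 3 (Bob): manager_id=2 -> Hank
  - employee 4 (Nate): manager_id=NULL -> NULL
  - employee 5 (Karen): manager_id=3 -> Bob
  - employee 6 (Zoe): manager_id=2 -> Hank
  - employee 7 (Julia): manager_id=4 -> Nate
  - employee 8 (Olivia): manager_id=1 -> Helen
  - employee 9 (Yara): manager_id=7 -> Julia

SQL:
SELECT a.name AS item, b.name AS manager
FROM employees a
LEFT JOIN employees b ON a.manager_id = b.id

Result:
item   | manager
-------+--------
Helen  | NULL   
Hank   | NULL   
Bob    | Hank   
Nate   | NULL   
Karen  | Bob    
Zoe    | Hank   
Julia  | Nate   
Olivia | Helen  
Yara   | Julia  


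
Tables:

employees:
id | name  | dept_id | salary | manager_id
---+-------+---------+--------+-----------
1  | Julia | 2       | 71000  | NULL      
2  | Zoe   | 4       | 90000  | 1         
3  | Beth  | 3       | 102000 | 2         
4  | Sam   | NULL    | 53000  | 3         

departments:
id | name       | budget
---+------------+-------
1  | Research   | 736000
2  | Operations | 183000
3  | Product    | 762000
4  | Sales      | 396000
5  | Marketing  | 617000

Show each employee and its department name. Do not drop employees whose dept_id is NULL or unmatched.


LEFT JOIN keeps every row from employees (the left table); where dept_id has no match in departments, the department columns become NULL. Walk through each employee:
  - employee 1 (Julia): dept_id=2 -> matches Operations
  - employee 2 (Zoe): dept_id=4 -> matches Sales
  - employee 3 (Beth): dept_id=3 -> matches Product
  - employee 4 (Sam): dept_id=NULL, no match -> kept with NULL
All 4 rows appear; 1 has NULL department.

SQL:
SELECT a.name, b.name AS department
FROM employees a
LEFT JOIN departments b ON a.dept_id = b.id

Result:
name  | department
------+-----------
Julia | Operations
Zoe   | Sales     
Beth  | Product   
Sam   | NULL      


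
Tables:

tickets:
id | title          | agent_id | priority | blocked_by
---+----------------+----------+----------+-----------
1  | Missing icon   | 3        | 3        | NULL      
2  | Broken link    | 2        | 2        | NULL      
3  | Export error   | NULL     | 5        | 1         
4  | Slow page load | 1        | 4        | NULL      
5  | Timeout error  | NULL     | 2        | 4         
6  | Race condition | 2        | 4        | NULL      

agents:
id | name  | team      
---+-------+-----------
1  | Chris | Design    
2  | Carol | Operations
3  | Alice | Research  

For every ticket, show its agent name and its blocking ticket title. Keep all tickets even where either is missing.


Two LEFT JOINs from the same base table tickets: one to agents via agent_id, one to tickets itself via blocked_by. Both are LEFT so every ticket is preserved.
Match against agents:
  - ticket 1 (Missing icon): agent_id=3 -> matches Alice
  - ticket 2 (Broken link): agent_id=2 -> matches Carol
  - ticket 3 (Export error): agent_id=NULL, no match -> kept with NULL
  - ticket 4 (Slow page load): agent_id=1 -> matches Chris
  - ticket 5 (Timeout error): agent_id=NULL, no match -> kept with NULL
  - ticket 6 (Race condition): agent_id=2 -> matches Carol
Match against tickets (self):
  - ticket 1 (Missing icon): blocked_by=NULL -> NULL
  - ticket 2 (Broken link): blocked_by=NULL -> NULL
  - ticket 3 (Export error): blocked_by=1 -> Missing icon
  - ticket 4 (Slow page load): blocked_by=NULL -> NULL
  - ticket 5 (Timeout error): blocked_by=4 -> Slow page load
  - ticket 6 (Race condition): blocked_by=NULL -> NULL

SQL:
SELECT a.title, b.name AS agent, c.title AS blocked_by
FROM tickets a
LEFT JOIN agents b ON a.agent_id = b.id
LEFT JOIN tickets c ON a.blocked_by = c.id

Result:
title          | agent | blocked_by    
---------------+-------+---------------
Missing icon   | Alice | NULL          
Broken link    | Carol | NULL          
Export error   | NULL  | Missing icon  
Slow page load | Chris | NULL          
Timeout error  | NULL  | Slow page load
Race condition | Carol | NULL          
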